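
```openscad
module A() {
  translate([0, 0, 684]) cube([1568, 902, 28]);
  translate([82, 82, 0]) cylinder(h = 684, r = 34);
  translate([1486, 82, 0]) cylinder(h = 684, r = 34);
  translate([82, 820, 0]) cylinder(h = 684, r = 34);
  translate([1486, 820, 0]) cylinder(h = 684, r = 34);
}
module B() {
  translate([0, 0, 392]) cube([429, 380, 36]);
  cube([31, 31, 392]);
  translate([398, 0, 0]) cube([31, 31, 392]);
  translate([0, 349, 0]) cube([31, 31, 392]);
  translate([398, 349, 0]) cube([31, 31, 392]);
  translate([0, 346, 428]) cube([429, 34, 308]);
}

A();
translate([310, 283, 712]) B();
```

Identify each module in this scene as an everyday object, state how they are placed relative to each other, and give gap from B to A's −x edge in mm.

The chair's min-x is at 310; the table's min-x is 0; gap = 310 mm.

A is a table. B is a chair. The chair is on top of the table. The gap from the chair to the table's −x edge is 310 mm.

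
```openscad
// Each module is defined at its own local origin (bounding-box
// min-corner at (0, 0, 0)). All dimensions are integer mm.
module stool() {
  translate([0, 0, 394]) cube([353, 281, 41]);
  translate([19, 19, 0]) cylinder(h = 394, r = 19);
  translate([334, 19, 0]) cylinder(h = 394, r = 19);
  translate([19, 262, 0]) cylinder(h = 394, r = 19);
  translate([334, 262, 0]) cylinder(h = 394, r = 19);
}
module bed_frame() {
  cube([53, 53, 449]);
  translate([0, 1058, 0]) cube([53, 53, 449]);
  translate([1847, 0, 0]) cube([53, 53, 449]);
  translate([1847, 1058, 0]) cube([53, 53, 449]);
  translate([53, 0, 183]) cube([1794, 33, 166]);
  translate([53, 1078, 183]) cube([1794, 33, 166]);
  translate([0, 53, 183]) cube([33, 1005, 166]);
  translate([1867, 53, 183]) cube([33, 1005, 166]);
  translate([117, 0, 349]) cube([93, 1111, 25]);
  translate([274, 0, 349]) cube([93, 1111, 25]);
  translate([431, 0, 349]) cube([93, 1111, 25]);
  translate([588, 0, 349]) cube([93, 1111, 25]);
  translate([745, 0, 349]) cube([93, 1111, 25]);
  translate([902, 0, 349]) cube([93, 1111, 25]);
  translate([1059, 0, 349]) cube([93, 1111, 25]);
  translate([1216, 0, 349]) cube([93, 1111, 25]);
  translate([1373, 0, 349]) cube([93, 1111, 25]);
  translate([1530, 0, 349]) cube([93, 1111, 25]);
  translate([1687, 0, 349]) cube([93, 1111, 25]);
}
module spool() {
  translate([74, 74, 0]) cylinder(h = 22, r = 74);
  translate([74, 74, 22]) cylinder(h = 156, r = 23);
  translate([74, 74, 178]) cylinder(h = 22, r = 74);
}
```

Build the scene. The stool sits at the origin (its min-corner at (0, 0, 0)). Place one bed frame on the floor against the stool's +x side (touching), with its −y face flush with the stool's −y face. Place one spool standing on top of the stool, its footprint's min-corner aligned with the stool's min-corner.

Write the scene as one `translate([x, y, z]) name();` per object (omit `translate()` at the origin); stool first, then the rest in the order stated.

stool();
translate([353, 0, 0]) bed_frame();
translate([0, 0, 435]) spool();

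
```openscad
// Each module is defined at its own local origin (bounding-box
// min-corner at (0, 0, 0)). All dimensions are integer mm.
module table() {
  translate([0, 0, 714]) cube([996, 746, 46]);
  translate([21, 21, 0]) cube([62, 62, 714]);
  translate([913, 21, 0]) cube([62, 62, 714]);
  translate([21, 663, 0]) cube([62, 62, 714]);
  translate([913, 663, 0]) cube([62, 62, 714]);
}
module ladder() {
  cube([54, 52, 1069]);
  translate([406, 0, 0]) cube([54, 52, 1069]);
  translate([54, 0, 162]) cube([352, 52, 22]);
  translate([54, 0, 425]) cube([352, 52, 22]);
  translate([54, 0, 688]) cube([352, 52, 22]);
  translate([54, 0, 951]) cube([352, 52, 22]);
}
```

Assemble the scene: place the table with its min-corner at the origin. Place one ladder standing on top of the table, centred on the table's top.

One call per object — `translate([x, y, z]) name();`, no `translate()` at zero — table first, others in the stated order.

table();
translate([268, 347, 760]) ladder();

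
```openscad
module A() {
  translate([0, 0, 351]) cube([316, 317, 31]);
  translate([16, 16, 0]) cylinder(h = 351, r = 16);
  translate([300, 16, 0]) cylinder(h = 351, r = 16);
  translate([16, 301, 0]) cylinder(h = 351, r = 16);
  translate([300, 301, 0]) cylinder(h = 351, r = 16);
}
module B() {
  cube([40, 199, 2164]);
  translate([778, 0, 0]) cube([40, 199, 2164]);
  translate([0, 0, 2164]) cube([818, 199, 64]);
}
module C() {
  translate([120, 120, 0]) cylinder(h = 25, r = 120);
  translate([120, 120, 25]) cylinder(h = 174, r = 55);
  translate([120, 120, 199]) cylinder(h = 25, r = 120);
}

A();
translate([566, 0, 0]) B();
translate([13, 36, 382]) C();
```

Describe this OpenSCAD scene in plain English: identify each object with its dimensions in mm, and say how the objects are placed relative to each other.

A is a four-legged stool. The seat is a 316×317×31 mm slab whose top surface is at z = 382 mm; four round legs, each 32 mm in diameter, run from the floor (z = 0) to the underside of the seat, each leg's axis is inset half a diameter from the nearest pair of seat edges (so the leg's bounding box is flush with the corner).

B is a rectangular door frame: two vertical jambs of 40×199 mm section, 2164 mm tall, with a clear opening 738 mm wide between their inner faces. A header 64 mm tall and 199 mm deep lies on top of the jambs and spans the full outside width.

C is a spool: two coaxial disc flanges of radius 120 mm and thickness 25 mm, joined by a core cylinder of radius 55 mm and height 174 mm. The lower flange rests on z = 0 and the three cylinders share a vertical axis.

The door frame is on the floor beside the stool on its +x side. The spool is on top of the stool.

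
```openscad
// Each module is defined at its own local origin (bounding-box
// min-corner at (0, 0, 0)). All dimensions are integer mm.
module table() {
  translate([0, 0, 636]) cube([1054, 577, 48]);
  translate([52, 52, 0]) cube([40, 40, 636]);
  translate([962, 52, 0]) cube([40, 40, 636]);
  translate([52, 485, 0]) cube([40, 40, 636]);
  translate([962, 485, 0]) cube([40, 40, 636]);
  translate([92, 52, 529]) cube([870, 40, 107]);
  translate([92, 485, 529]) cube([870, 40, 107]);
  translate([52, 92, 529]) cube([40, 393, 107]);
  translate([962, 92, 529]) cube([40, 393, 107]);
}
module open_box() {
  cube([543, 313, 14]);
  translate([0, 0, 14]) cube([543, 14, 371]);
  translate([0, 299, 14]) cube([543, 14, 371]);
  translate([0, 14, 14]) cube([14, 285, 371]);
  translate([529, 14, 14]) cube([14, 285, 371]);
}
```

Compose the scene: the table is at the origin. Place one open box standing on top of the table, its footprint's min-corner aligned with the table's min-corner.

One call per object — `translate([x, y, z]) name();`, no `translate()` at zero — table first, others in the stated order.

table();
translate([0, 0, 684]) open_box();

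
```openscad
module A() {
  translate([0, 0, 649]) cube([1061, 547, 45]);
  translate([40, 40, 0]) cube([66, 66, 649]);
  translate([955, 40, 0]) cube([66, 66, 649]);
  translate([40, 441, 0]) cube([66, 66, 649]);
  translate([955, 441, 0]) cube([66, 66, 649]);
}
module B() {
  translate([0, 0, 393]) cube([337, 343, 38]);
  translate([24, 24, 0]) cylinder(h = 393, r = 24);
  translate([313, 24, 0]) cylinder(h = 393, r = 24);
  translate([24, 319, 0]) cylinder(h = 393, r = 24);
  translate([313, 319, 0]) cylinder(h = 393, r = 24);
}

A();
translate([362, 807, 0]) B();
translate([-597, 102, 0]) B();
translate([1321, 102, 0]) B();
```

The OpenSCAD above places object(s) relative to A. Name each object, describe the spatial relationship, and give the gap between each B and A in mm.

A is a table. B is a stool. Three stools sit around the table at the +y, −x, +x sides. The gap between each stool and the table is 260 mm.

Each stool's nearest face is 260 mm from the table's bounding box.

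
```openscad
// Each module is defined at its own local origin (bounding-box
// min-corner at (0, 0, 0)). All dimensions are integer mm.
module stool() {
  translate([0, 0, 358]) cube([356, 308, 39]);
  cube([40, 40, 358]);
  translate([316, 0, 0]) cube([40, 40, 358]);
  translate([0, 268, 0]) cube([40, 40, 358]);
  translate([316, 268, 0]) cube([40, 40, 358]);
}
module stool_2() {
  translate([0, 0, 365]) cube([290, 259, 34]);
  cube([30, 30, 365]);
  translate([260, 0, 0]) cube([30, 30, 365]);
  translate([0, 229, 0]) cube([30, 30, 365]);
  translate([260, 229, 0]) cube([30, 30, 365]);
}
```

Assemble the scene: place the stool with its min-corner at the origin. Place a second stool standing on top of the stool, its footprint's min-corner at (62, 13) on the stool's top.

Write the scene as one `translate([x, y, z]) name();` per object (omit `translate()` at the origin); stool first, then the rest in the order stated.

stool();
translate([62, 13, 397]) stool_2();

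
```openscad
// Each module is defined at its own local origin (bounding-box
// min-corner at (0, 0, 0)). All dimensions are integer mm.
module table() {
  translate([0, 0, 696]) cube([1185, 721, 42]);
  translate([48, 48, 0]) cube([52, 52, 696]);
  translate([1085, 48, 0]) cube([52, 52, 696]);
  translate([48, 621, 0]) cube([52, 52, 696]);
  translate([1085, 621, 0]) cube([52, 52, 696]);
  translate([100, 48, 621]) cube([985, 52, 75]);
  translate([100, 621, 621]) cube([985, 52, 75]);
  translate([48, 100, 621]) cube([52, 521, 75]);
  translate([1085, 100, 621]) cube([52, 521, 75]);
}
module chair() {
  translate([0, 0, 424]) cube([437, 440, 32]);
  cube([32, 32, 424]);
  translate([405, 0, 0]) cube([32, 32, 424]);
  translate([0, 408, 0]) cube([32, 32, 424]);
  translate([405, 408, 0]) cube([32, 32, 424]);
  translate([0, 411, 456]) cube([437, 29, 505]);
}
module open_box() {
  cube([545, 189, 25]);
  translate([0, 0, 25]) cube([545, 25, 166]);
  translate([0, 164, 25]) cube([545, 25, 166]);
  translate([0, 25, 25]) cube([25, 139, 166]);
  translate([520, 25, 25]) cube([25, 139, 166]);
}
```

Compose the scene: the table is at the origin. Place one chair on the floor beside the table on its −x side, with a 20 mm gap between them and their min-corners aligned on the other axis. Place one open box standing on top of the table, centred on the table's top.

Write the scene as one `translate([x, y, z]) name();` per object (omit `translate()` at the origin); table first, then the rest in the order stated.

table();
translate([-457, 0, 0]) chair();
translate([320, 266, 738]) open_box();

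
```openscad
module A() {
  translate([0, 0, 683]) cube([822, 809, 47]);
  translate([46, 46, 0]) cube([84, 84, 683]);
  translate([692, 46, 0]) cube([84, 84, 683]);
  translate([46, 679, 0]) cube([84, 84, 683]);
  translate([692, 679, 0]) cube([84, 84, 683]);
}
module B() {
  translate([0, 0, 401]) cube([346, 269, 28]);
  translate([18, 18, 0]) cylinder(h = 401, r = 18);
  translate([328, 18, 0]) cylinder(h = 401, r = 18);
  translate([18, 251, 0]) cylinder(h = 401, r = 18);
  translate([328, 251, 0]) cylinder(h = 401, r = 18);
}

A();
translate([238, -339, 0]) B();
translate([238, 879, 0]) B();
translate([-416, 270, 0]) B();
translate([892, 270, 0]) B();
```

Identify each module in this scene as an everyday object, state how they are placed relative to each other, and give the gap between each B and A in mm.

A is a table. B is a stool. Four stools sit around the table at the −y, +y, −x, +x sides. The gap between each stool and the table is 70 mm.

Each stool's nearest face is 70 mm from the table's bounding box.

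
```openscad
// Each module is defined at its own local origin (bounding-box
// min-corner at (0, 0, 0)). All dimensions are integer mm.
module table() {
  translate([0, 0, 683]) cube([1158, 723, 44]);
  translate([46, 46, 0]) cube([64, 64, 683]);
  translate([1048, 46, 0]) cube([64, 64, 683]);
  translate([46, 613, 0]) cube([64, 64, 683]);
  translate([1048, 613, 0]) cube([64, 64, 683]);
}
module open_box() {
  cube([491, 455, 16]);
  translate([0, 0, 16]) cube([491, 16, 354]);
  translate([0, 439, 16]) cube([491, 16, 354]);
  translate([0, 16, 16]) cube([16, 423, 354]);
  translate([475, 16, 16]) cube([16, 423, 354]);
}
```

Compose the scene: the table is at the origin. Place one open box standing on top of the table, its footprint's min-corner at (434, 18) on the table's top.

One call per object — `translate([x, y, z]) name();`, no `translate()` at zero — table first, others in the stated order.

table();
translate([434, 18, 727]) open_box();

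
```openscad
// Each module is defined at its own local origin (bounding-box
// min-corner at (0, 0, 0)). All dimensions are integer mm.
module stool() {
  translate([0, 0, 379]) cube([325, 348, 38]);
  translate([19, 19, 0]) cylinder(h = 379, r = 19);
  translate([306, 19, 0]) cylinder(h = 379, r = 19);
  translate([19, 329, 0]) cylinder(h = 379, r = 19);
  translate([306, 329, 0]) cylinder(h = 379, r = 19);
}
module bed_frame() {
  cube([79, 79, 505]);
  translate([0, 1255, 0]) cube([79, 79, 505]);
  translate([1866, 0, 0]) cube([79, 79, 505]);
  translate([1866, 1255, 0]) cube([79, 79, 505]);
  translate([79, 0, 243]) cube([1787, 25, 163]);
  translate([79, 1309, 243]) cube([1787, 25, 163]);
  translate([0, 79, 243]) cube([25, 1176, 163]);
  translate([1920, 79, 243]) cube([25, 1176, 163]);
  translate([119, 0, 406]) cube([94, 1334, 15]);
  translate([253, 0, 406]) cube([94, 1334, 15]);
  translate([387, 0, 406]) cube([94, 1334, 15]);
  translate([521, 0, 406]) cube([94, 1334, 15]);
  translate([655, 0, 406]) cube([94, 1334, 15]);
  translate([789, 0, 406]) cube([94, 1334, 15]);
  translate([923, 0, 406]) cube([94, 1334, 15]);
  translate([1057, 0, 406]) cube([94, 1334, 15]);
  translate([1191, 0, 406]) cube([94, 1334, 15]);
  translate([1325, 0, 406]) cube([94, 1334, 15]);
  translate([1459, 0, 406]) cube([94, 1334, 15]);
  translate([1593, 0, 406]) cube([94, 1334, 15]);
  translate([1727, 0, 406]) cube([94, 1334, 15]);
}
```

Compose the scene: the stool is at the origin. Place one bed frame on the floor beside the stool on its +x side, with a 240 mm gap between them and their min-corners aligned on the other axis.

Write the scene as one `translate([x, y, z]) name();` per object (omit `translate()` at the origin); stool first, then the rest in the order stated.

stool();
translate([565, 0, 0]) bed_frame();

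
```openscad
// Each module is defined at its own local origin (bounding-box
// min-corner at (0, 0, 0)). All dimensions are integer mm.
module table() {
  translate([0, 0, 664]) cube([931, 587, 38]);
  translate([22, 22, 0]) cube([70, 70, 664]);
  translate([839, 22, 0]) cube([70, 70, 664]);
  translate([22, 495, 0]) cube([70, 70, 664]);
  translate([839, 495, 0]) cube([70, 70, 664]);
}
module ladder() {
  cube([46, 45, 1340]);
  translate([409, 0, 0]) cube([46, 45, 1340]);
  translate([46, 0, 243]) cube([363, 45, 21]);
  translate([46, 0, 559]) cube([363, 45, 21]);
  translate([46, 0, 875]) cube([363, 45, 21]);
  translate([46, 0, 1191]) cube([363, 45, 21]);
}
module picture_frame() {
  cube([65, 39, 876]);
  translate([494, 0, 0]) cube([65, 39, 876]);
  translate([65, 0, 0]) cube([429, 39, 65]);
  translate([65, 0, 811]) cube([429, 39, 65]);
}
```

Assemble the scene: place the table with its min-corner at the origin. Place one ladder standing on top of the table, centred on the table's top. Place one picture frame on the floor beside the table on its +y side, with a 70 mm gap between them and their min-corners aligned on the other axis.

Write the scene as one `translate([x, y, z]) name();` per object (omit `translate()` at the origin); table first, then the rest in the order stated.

table();
translate([238, 271, 702]) ladder();
translate([0, 657, 0]) picture_frame();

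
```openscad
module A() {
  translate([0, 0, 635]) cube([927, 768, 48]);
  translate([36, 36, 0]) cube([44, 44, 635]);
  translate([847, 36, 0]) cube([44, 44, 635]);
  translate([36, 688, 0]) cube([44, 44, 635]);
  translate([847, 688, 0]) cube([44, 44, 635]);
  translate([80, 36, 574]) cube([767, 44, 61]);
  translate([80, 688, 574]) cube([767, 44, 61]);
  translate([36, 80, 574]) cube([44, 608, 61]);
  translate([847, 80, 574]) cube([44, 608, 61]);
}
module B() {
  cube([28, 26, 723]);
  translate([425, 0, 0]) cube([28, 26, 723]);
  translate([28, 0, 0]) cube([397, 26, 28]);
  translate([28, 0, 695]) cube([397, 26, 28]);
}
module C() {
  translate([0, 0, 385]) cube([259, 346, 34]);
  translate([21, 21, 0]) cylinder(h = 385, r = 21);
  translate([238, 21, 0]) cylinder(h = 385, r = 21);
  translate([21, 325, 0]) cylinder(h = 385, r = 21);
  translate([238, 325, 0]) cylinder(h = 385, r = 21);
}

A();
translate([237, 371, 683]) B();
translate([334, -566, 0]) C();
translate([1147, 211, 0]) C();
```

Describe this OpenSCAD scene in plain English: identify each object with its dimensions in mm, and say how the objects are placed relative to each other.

A is a rectangular dining table. The top is 927×768×48 mm with its upper surface at z = 683 mm. It stands on four 44×44 mm square legs, each inset 36 mm from the nearest pair of top edges, running from the floor to the underside of the top. Four apron rails, 44 mm thick and 61 mm tall, run between adjacent legs with their top edges flush with the underside of the top and their outer faces flush with the legs' outer faces.

B is a picture frame with a 397×667 mm rectangular opening (x by z) and a uniform 28 mm border on every side. Frame depth is 26 mm along y. It is built from two vertical stiles running the full outside height and two horizontal rails spanning the gap between the stiles.

C is a four-legged stool. The seat is 259×346 mm, 34 mm thick, top at z = 419 mm. It stands on four round legs, each 42 mm in diameter, from z = 0 to the seat underside, each leg's axis is inset half a diameter from the nearest pair of seat edges (so the leg's bounding box is flush with the corner).

The picture frame is on top of the table, centred. Two stools sit around the table at the −y, +x sides.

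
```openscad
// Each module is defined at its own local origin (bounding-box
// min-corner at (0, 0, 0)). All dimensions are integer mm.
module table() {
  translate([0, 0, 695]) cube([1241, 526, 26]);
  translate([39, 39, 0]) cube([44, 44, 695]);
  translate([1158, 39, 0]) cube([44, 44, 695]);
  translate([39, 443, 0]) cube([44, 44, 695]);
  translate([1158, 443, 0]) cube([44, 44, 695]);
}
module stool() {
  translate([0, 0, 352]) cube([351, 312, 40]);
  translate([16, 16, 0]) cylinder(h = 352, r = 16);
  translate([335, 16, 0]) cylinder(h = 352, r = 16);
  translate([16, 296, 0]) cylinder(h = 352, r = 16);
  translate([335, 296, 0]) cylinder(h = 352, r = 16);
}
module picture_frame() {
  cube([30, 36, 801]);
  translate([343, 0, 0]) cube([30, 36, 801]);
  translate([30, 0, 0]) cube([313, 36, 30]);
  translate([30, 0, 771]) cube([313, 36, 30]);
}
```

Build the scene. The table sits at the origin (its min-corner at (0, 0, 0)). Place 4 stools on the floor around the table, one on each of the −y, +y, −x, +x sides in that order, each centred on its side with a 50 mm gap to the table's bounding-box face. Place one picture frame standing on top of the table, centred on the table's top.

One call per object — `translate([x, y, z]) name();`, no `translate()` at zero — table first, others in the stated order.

table();
translate([445, -362, 0]) stool();
translate([445, 576, 0]) stool();
translate([-401, 107, 0]) stool();
translate([1291, 107, 0]) stool();
translate([434, 245, 721]) picture_frame();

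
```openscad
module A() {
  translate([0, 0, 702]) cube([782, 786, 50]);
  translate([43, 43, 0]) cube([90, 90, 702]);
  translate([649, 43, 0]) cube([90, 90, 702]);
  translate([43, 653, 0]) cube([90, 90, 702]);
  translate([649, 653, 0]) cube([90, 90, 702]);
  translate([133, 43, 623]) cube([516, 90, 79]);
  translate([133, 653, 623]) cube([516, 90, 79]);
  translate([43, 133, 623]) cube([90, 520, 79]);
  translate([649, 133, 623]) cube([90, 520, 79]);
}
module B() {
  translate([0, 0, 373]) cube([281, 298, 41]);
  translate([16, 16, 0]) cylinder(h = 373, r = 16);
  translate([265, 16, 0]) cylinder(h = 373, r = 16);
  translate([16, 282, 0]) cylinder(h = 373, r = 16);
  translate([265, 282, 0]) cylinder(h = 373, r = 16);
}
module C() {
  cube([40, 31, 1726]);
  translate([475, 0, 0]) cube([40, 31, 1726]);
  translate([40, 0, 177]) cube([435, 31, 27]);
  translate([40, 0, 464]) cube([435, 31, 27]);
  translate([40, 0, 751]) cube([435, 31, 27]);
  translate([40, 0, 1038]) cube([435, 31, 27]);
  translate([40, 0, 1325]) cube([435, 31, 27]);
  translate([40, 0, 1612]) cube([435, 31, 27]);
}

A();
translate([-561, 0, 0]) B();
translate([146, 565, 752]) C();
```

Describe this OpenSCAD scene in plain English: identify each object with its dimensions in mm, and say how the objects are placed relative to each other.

A is a rectangular dining table. The top is 782×786×50 mm with its upper surface at z = 752 mm. It stands on four 90×90 mm square legs, each inset 43 mm from the nearest pair of top edges, running from the floor to the underside of the top. Four apron rails, 90 mm thick and 79 mm tall, run between adjacent legs with their top edges flush with the underside of the top and their outer faces flush with the legs' outer faces.

B is a simple wooden stool: a rectangular seat 281 mm (x) by 298 mm (y), 41 mm thick, top face at z = 414 mm, on four round legs, each 32 mm in diameter. The legs rest on z = 0, each leg's axis is inset half a diameter from the nearest pair of seat edges (so the leg's bounding box is flush with the corner).

C is a wooden ladder with two side rails of 40×31 mm section and 1726 mm height, set 515 mm apart overall. Between them run 6 rectangular rungs (31 mm deep, 27 mm thick), front faces flush with the rails' −y face. The bottom of the first rung is 177 mm above the floor and each subsequent rung is 287 mm higher than the one below.

The stool is on the floor beside the table on its −x side. The ladder is on top of the table.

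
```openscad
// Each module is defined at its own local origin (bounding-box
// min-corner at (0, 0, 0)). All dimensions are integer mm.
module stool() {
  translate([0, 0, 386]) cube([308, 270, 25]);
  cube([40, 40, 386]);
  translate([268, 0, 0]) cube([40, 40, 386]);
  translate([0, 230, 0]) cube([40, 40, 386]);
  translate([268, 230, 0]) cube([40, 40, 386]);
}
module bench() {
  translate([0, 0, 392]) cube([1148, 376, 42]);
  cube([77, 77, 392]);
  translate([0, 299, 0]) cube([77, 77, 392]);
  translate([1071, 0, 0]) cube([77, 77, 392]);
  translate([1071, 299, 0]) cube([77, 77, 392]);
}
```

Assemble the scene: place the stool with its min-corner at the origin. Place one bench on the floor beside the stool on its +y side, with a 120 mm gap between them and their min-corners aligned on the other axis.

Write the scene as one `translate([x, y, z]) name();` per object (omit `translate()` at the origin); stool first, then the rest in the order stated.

stool();
translate([0, 390, 0]) bench();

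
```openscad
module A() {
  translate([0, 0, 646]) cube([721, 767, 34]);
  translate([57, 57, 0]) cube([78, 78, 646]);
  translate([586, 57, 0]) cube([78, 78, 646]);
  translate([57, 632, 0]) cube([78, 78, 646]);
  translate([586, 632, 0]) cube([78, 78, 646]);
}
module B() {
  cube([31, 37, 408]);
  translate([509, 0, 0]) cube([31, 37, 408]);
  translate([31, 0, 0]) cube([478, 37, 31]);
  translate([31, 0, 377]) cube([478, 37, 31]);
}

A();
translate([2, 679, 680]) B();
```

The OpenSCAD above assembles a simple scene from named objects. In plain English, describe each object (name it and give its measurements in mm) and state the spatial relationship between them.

A is a table: top 721 mm (x) × 767 mm (y), 34 mm thick, upper face at z = 680 mm, on four 78×78 mm square legs, each inset 57 mm from the nearest pair of top edges, running from z = 0 to the bottom of the top.

B is a picture frame with a 478×346 mm rectangular opening (x by z) and a uniform 31 mm border on every side. Frame depth is 37 mm along y. It is built from two vertical stiles running the full outside height and two horizontal rails spanning the gap between the stiles.

The picture frame is on top of the table.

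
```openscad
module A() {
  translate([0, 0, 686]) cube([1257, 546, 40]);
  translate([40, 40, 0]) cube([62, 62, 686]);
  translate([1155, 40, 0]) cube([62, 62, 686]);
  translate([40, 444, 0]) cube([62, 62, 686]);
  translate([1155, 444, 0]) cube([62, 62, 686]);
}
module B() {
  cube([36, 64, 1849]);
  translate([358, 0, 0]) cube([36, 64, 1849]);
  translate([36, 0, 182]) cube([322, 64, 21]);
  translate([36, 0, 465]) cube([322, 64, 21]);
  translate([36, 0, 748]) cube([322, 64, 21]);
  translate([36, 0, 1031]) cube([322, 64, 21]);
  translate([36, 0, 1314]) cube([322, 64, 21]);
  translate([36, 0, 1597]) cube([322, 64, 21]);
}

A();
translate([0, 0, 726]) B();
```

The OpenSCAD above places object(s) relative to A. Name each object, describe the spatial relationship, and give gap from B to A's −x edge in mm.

The ladder's min-x is at 0; the table's min-x is 0; gap = 0 mm.

A is a table. B is a ladder. The ladder is on top of the table. The gap from the ladder to the table's −x edge is 0 mm.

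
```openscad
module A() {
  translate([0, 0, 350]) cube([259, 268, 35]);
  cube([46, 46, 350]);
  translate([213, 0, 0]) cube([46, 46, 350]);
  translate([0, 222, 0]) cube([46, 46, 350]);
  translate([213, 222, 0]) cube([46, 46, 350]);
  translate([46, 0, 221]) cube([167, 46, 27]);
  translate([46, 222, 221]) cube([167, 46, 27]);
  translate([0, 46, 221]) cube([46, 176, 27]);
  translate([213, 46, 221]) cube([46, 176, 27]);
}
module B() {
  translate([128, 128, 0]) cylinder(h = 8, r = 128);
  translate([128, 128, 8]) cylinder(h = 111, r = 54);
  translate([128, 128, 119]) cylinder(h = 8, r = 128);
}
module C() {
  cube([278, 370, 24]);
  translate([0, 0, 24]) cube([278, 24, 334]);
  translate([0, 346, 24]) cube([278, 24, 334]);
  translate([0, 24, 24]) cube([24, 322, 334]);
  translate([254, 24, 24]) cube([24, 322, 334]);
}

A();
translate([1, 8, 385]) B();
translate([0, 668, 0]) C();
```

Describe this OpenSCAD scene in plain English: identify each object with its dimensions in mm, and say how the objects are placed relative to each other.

A is a simple wooden stool: a rectangular seat 259 mm (x) by 268 mm (y), 35 mm thick, top face at z = 385 mm, on four square legs, each 46×46 mm in cross-section. The legs rest on z = 0, each flush with a corner of the seat. Four stretchers, 46 mm wide and 27 mm tall, connect adjacent legs with their undersides at z = 221 mm, each running between the inner faces of the legs it joins and aligned with the legs' outer faces on the other axis.

B is a spool: two coaxial disc flanges of radius 128 mm and thickness 8 mm, joined by a core cylinder of radius 54 mm and height 111 mm. The lower flange rests on z = 0 and the three cylinders share a vertical axis.

C is an open storage box with external size 278×370×358 mm and wall thickness 24 mm (the base is also 24 mm thick). The base covers the whole footprint; the four walls stand on the base, with the y-facing walls full-width and the x-facing walls fitting between their inner faces.

The spool is on top of the stool. The open box is on the floor beside the stool on its +y side.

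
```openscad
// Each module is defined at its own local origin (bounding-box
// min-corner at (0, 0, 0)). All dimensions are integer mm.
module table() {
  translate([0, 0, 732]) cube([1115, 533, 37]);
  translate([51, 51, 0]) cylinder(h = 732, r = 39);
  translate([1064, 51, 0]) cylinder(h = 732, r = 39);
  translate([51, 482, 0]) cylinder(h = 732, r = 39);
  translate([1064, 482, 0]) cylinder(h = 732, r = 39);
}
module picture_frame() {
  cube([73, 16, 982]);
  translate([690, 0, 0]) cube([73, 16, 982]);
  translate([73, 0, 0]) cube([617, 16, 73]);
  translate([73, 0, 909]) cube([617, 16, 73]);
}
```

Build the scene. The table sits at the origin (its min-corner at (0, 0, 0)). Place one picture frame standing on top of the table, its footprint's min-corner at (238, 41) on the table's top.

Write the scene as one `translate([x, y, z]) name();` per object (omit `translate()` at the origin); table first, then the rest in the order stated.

table();
translate([238, 41, 769]) picture_frame();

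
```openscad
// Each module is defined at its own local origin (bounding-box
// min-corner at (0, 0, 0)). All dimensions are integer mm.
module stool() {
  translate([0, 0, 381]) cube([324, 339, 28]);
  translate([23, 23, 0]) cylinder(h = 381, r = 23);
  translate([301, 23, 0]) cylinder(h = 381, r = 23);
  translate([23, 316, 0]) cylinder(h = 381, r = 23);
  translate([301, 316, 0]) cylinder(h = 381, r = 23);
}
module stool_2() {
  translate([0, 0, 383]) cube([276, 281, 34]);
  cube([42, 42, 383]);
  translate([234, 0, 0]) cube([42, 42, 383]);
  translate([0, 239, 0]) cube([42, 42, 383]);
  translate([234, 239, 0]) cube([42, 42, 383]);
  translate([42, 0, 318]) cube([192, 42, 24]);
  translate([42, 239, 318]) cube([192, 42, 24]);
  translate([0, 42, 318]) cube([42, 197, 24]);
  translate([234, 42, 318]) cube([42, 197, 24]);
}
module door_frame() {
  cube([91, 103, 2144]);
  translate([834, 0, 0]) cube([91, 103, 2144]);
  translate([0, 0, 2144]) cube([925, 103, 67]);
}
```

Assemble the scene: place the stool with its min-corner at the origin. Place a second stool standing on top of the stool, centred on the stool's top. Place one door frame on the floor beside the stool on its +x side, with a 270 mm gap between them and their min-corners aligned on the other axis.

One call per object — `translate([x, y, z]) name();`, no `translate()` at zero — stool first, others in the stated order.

stool();
translate([24, 29, 409]) stool_2();
translate([594, 0, 0]) door_frame();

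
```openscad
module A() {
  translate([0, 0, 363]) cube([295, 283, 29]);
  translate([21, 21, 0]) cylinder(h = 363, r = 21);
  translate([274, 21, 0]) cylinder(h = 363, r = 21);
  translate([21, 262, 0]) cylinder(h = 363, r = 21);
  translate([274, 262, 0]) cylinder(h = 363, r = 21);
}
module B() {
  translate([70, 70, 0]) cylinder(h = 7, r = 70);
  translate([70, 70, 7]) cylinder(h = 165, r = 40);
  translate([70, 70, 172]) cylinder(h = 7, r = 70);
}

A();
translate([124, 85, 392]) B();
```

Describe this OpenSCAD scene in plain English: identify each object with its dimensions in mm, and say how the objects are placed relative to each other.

A is a four-legged stool. The seat is a 295×283×29 mm slab whose top surface is at z = 392 mm; four round legs, each 42 mm in diameter, run from the floor (z = 0) to the underside of the seat, each leg's axis is inset half a diameter from the nearest pair of seat edges (so the leg's bounding box is flush with the corner).

B is a spool: two coaxial disc flanges of radius 70 mm and thickness 7 mm, joined by a core cylinder of radius 40 mm and height 165 mm. The lower flange rests on z = 0 and the three cylinders share a vertical axis.

The spool is on top of the stool.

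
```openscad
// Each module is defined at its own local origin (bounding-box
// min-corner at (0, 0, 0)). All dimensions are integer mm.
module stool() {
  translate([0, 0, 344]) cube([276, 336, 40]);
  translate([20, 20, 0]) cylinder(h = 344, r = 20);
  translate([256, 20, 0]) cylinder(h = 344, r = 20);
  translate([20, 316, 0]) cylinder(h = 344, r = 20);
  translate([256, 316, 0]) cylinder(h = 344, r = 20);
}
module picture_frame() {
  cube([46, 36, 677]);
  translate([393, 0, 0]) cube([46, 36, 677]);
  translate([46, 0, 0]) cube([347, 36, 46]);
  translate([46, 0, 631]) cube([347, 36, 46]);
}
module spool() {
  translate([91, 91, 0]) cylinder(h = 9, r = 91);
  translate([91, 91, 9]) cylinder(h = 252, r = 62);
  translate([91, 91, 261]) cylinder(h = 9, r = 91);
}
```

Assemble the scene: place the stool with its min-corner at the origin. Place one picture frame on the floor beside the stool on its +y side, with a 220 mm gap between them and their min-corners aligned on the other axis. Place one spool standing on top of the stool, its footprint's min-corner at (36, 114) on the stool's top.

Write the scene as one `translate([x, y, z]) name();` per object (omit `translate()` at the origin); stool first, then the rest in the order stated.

stool();
translate([0, 556, 0]) picture_frame();
translate([36, 114, 384]) spool();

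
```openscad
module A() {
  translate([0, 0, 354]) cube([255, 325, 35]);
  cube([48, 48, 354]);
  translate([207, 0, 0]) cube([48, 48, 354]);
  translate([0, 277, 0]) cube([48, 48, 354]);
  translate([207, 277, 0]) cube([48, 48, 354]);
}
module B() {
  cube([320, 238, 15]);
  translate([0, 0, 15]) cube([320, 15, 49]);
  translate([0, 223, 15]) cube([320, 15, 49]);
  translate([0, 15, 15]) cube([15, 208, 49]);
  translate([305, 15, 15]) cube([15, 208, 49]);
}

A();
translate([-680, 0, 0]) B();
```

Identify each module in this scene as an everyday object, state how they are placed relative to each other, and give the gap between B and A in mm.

The open box's nearest face is 360 mm from the stool's −x face.

A is a stool. B is an open box. The open box is on the floor beside the stool on its −x side. The gap between the open box and the stool is 360 mm.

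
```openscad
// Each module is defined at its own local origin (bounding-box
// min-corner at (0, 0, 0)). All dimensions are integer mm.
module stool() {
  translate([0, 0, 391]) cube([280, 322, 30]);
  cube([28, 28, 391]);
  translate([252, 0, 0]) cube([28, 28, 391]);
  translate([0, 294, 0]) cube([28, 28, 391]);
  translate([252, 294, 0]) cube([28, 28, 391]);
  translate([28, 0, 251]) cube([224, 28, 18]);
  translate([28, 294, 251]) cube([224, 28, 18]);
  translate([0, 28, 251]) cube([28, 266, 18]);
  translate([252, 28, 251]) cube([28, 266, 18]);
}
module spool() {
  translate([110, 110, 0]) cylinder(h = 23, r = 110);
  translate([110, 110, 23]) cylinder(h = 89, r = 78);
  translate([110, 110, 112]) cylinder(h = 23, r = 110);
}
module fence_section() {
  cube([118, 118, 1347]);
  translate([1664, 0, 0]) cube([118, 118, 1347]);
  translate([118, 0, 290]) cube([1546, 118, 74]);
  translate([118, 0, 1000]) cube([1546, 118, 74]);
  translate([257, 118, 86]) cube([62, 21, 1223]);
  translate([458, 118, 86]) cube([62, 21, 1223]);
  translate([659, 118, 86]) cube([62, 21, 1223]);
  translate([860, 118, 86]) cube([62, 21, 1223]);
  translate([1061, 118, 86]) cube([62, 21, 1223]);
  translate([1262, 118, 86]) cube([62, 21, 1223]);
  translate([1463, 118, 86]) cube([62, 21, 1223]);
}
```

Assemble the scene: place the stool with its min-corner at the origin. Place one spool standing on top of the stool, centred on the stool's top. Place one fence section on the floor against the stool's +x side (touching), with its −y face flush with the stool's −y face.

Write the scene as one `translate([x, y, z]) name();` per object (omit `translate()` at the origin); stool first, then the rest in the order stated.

stool();
translate([30, 51, 421]) spool();
translate([280, 0, 0]) fence_section();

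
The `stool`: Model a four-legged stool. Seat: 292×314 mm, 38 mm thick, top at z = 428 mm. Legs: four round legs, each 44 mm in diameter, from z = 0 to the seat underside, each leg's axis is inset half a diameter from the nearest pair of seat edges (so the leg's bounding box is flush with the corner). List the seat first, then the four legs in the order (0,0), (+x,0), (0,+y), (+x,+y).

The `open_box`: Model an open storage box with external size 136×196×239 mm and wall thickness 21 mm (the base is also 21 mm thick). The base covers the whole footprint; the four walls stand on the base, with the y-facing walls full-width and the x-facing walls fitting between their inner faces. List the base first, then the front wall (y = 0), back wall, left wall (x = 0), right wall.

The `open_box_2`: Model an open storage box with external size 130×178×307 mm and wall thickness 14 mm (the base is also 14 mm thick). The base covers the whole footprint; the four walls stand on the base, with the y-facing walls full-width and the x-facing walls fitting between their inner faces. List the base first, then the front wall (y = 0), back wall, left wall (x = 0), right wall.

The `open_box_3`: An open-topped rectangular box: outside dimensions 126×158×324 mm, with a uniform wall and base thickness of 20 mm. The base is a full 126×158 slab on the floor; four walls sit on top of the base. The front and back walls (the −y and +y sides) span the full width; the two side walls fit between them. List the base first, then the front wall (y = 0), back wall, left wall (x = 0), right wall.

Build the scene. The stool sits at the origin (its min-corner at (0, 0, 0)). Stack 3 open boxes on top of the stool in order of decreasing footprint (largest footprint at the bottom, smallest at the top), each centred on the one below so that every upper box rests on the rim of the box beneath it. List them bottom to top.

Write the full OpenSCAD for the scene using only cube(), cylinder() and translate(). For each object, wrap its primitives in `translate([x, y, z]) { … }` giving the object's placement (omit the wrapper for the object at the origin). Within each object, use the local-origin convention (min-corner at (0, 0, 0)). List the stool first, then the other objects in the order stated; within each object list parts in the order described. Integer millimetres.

translate([0, 0, 390]) cube([292, 314, 38]);
translate([22, 22, 0]) cylinder(h = 390, r = 22);
translate([270, 22, 0]) cylinder(h = 390, r = 22);
translate([22, 292, 0]) cylinder(h = 390, r = 22);
translate([270, 292, 0]) cylinder(h = 390, r = 22);
translate([78, 59, 428]) {
  cube([136, 196, 21]);
  translate([0, 0, 21]) cube([136, 21, 218]);
  translate([0, 175, 21]) cube([136, 21, 218]);
  translate([0, 21, 21]) cube([21, 154, 218]);
  translate([115, 21, 21]) cube([21, 154, 218]);
}
translate([81, 68, 667]) {
  cube([130, 178, 14]);
  translate([0, 0, 14]) cube([130, 14, 293]);
  translate([0, 164, 14]) cube([130, 14, 293]);
  translate([0, 14, 14]) cube([14, 150, 293]);
  translate([116, 14, 14]) cube([14, 150, 293]);
}
translate([83, 78, 974]) {
  cube([126, 158, 20]);
  translate([0, 0, 20]) cube([126, 20, 304]);
  translate([0, 138, 20]) cube([126, 20, 304]);
  translate([0, 20, 20]) cube([20, 118, 304]);
  translate([106, 20, 20]) cube([20, 118, 304]);
}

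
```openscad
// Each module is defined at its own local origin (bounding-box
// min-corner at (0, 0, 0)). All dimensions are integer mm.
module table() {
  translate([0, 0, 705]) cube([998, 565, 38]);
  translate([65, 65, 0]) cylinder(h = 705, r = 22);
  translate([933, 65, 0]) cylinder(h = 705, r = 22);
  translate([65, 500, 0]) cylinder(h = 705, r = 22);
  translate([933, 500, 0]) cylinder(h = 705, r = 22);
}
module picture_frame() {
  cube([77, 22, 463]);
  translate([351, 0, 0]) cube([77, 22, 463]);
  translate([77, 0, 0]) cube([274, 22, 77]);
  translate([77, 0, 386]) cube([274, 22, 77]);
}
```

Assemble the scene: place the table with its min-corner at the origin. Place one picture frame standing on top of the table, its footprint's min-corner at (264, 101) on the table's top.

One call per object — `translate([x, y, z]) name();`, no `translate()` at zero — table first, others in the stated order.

table();
translate([264, 101, 743]) picture_frame();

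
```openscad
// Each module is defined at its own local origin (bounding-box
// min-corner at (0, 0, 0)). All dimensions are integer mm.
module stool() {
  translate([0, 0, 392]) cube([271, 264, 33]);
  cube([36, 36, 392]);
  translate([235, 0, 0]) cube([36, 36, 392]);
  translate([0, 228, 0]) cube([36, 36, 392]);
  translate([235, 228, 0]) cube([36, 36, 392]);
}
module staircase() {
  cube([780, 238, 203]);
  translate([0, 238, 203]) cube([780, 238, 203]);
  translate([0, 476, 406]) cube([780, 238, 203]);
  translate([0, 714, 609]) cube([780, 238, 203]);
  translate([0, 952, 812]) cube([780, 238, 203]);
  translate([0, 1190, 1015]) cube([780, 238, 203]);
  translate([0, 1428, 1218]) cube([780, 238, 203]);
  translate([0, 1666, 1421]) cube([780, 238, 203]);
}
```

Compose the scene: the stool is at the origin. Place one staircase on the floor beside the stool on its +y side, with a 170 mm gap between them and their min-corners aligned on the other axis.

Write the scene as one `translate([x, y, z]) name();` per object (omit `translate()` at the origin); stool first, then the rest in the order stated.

stool();
translate([0, 434, 0]) staircase();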